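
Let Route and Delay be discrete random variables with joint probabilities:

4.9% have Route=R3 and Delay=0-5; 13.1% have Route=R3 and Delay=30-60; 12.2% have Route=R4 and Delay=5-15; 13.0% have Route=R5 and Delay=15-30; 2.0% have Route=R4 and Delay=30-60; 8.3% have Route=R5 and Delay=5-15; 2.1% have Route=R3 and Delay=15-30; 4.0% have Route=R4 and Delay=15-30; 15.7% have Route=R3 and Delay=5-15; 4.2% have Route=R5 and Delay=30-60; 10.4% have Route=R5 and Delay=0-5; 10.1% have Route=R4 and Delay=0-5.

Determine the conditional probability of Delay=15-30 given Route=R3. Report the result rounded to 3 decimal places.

0.059

P(Route=R3) = 0.049 + 0.157 + 0.021 + 0.131 = 0.358.
P(Delay=15-30 | Route=R3) = 0.021/0.358 = 0.059.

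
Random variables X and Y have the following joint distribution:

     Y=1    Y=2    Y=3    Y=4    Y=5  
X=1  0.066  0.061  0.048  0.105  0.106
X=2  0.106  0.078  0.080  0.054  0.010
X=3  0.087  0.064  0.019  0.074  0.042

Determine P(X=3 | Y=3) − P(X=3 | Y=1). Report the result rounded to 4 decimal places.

P(Y=3) = 0.048 + 0.080 + 0.019 = 0.147; P(X=3 | Y=3) = 0.019/0.147 = 0.12925.
P(Y=1) = 0.066 + 0.106 + 0.087 = 0.259; P(X=3 | Y=1) = 0.087/0.259 = 0.33591.
Difference = -0.2067.

-0.2067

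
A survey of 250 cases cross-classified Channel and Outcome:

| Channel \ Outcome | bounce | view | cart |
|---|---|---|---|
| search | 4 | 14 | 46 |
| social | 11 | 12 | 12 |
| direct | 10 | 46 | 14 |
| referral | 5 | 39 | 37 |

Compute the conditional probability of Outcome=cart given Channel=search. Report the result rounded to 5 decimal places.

Total with Channel=search: 4 + 14 + 46 = 64.
P(Outcome=cart | Channel=search) = 46/64 = 0.71875.

0.71875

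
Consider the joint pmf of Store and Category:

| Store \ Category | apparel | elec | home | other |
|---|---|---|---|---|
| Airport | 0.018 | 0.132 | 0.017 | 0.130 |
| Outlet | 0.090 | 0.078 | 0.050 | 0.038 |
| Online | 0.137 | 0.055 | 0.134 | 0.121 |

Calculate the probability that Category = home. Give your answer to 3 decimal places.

0.201

P(Category=home) = 0.017 + 0.050 + 0.134 = 0.201.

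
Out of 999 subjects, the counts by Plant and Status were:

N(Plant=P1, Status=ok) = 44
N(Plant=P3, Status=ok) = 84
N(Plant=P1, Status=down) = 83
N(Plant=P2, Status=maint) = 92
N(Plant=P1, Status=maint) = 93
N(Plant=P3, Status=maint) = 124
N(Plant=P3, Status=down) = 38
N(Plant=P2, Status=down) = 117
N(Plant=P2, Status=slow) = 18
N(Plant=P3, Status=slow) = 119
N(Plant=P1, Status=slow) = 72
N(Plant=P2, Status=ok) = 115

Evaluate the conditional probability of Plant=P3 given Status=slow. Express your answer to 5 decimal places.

0.56938

Total with Status=slow: 72 + 18 + 119 = 209.
P(Plant=P3 | Status=slow) = 119/209 = 0.56938.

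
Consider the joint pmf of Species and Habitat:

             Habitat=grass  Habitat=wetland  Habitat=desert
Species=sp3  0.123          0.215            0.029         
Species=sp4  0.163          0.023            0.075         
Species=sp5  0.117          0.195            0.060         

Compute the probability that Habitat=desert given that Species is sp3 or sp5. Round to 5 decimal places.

P(Species=sp3) = 0.123 + 0.215 + 0.029 = 0.367.
P(Species=sp5) = 0.117 + 0.195 + 0.060 = 0.372.
P(Species ∈ {sp3, sp5}) = 0.367 + 0.372 = 0.739; P(Habitat=desert, Species ∈ {sp3, sp5}) = 0.029 + 0.060 = 0.089.
P(Habitat=desert | Species ∈ {sp3, sp5}) = 0.089/0.739 = 0.12043.

0.12043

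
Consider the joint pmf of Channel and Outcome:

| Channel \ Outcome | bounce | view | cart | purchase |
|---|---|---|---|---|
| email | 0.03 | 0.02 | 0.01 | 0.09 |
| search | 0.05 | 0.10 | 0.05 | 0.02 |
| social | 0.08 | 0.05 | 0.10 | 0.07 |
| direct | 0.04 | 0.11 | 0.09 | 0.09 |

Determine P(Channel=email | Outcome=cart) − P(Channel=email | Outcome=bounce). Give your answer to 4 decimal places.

P(Outcome=cart) = 0.01 + 0.05 + 0.10 + 0.09 = 0.25; P(Channel=email | Outcome=cart) = 0.01/0.25 = 0.04000.
P(Outcome=bounce) = 0.03 + 0.05 + 0.08 + 0.04 = 0.20; P(Channel=email | Outcome=bounce) = 0.03/0.20 = 0.15000.
Difference = -0.1100.

-0.1100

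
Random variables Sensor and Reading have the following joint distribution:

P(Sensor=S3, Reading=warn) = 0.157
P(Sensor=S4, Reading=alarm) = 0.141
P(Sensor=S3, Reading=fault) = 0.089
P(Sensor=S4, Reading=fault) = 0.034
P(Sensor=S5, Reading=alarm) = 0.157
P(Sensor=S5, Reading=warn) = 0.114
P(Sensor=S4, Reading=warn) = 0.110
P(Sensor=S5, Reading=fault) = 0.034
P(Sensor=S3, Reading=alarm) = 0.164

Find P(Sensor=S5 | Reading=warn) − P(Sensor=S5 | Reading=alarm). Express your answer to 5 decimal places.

P(Reading=warn) = 0.157 + 0.110 + 0.114 = 0.381; P(Sensor=S5 | Reading=warn) = 0.114/0.381 = 0.299213.
P(Reading=alarm) = 0.164 + 0.141 + 0.157 = 0.462; P(Sensor=S5 | Reading=alarm) = 0.157/0.462 = 0.339827.
Difference = -0.04061.

-0.04061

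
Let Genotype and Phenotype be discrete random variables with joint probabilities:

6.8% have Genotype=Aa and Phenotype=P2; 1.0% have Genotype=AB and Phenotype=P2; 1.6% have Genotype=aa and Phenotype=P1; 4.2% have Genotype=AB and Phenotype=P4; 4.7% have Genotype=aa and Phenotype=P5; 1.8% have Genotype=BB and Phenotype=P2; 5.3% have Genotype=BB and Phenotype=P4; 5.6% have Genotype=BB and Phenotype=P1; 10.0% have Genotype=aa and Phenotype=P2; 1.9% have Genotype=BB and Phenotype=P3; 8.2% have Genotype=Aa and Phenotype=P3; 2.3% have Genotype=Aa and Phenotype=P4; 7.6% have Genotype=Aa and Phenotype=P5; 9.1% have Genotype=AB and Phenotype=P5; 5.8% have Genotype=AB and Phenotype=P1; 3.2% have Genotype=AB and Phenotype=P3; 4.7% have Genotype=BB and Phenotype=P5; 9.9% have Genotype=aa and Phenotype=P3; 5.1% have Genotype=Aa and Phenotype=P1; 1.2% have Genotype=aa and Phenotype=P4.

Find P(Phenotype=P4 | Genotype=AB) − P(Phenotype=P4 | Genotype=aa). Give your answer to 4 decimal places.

P(Genotype=AB) = 0.058 + 0.010 + 0.032 + 0.042 + 0.091 = 0.233; P(Phenotype=P4 | Genotype=AB) = 0.042/0.233 = 0.18026.
P(Genotype=aa) = 0.016 + 0.100 + 0.099 + 0.012 + 0.047 = 0.274; P(Phenotype=P4 | Genotype=aa) = 0.012/0.274 = 0.04380.
Difference = 0.1365.

0.1365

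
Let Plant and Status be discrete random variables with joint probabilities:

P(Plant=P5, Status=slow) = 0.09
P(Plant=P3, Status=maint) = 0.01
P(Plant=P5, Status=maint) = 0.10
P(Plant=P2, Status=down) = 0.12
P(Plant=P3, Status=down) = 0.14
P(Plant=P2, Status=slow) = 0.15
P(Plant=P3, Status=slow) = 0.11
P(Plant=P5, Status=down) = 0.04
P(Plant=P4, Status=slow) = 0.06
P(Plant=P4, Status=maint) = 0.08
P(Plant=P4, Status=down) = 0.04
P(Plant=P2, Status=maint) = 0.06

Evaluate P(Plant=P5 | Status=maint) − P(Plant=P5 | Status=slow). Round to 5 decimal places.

P(Status=maint) = 0.06 + 0.01 + 0.08 + 0.10 = 0.25; P(Plant=P5 | Status=maint) = 0.10/0.25 = 0.400000.
P(Status=slow) = 0.15 + 0.11 + 0.06 + 0.09 = 0.41; P(Plant=P5 | Status=slow) = 0.09/0.41 = 0.219512.
Difference = 0.18049.

0.18049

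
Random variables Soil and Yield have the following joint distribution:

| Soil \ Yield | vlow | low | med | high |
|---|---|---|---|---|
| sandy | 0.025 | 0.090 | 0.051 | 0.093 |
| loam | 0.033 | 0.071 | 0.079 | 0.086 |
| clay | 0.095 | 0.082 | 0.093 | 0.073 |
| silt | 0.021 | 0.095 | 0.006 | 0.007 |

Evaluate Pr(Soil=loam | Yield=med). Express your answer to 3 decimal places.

0.345

P(Yield=med) = 0.051 + 0.079 + 0.093 + 0.006 = 0.229.
P(Soil=loam | Yield=med) = 0.079/0.229 = 0.345.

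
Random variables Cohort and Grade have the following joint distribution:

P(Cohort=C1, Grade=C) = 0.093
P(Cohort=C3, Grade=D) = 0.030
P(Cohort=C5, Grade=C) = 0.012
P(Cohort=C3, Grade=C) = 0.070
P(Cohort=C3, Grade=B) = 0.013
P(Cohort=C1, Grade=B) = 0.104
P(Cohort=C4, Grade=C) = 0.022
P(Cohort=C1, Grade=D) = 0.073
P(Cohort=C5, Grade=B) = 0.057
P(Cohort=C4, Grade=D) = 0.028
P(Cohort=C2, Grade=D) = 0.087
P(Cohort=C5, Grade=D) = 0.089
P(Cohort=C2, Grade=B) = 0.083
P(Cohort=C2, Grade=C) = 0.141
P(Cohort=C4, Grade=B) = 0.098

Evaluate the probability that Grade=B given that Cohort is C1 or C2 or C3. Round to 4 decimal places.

P(Cohort=C1) = 0.104 + 0.093 + 0.073 = 0.270.
P(Cohort=C2) = 0.083 + 0.141 + 0.087 = 0.311.
P(Cohort=C3) = 0.013 + 0.070 + 0.030 = 0.113.
P(Cohort ∈ {C1, C2, C3}) = 0.270 + 0.311 + 0.113 = 0.694; P(Grade=B, Cohort ∈ {C1, C2, C3}) = 0.104 + 0.083 + 0.013 = 0.200.
P(Grade=B | Cohort ∈ {C1, C2, C3}) = 0.200/0.694 = 0.2882.

0.2882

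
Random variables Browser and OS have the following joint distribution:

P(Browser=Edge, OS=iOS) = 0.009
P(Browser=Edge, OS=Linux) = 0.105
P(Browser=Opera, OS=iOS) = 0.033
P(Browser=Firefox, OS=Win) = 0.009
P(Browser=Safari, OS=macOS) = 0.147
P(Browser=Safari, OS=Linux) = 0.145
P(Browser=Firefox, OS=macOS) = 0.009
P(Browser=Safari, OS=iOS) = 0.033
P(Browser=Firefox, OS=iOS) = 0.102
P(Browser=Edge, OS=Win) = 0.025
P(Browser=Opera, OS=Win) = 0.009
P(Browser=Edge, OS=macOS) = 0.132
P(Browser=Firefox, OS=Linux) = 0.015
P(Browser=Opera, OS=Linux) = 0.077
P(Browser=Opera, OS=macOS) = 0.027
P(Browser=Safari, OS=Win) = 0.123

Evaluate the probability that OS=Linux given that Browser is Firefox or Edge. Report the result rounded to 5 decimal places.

0.29557

P(Browser=Firefox) = 0.009 + 0.009 + 0.015 + 0.102 = 0.135.
P(Browser=Edge) = 0.025 + 0.132 + 0.105 + 0.009 = 0.271.
P(Browser ∈ {Firefox, Edge}) = 0.135 + 0.271 = 0.406; P(OS=Linux, Browser ∈ {Firefox, Edge}) = 0.015 + 0.105 = 0.120.
P(OS=Linux | Browser ∈ {Firefox, Edge}) = 0.120/0.406 = 0.29557.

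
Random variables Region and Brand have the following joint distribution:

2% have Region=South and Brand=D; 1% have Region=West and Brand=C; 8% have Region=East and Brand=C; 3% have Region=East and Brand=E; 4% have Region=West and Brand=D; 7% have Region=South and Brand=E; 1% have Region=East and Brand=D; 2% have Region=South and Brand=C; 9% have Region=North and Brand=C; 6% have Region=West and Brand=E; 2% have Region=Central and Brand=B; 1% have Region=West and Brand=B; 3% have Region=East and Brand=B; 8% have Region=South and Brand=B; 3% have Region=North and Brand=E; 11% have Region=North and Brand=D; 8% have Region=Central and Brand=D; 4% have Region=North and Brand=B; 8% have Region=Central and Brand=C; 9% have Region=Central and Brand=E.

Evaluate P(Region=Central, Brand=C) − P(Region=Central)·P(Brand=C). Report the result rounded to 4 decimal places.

P(Region=Central) = 0.02 + 0.08 + 0.08 + 0.09 = 0.27.
P(Brand=C) = 0.09 + 0.02 + 0.08 + 0.01 + 0.08 = 0.28.
P(Region=Central, Brand=C) − P(Region=Central)P(Brand=C) = 0.08 − 0.27×0.28 = 0.0044.

0.0044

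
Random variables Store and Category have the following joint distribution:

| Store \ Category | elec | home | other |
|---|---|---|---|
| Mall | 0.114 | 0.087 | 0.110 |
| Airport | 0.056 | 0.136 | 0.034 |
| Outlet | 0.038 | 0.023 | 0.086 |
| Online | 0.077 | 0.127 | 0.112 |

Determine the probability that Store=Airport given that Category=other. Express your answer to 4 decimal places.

P(Category=other) = 0.110 + 0.034 + 0.086 + 0.112 = 0.342.
P(Store=Airport | Category=other) = 0.034/0.342 = 0.0994.

0.0994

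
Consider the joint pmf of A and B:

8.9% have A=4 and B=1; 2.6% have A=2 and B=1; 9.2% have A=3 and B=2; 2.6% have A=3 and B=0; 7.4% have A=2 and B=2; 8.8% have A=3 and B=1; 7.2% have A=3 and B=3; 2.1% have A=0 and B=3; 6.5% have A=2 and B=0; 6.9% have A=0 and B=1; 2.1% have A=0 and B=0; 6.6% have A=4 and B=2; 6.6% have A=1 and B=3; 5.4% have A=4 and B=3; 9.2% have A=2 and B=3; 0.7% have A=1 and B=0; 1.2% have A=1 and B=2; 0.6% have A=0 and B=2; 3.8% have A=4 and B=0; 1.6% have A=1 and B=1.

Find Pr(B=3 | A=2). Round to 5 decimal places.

0.35798

P(A=2) = 0.065 + 0.026 + 0.074 + 0.092 = 0.257.
P(B=3 | A=2) = 0.092/0.257 = 0.35798.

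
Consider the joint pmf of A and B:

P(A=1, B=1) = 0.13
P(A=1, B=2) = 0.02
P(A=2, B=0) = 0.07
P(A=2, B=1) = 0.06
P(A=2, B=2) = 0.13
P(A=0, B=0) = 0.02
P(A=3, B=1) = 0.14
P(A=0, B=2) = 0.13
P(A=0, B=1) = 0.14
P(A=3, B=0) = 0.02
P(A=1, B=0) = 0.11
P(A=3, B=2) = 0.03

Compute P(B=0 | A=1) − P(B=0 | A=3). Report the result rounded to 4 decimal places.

0.3178

P(A=1) = 0.11 + 0.13 + 0.02 = 0.26; P(B=0 | A=1) = 0.11/0.26 = 0.42308.
P(A=3) = 0.02 + 0.14 + 0.03 = 0.19; P(B=0 | A=3) = 0.02/0.19 = 0.10526.
Difference = 0.3178.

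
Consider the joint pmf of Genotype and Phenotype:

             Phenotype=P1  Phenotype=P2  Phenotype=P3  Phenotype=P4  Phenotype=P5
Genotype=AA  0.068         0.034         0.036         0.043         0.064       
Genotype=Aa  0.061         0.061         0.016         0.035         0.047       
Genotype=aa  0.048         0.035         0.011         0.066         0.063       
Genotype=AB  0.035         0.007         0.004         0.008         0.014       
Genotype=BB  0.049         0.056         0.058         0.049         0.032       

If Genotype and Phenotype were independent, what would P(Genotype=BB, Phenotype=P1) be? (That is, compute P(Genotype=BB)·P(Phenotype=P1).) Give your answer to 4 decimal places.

P(Genotype=BB) = 0.049 + 0.056 + 0.058 + 0.049 + 0.032 = 0.244.
P(Phenotype=P1) = 0.068 + 0.061 + 0.048 + 0.035 + 0.049 = 0.261.
Product: 0.244 × 0.261 = 0.0637.

0.0637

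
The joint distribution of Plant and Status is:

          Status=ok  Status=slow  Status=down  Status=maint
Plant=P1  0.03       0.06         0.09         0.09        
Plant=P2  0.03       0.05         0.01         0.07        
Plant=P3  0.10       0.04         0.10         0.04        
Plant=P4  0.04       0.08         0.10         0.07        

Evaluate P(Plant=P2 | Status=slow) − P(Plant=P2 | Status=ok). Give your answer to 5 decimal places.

P(Status=slow) = 0.06 + 0.05 + 0.04 + 0.08 = 0.23; P(Plant=P2 | Status=slow) = 0.05/0.23 = 0.217391.
P(Status=ok) = 0.03 + 0.03 + 0.10 + 0.04 = 0.20; P(Plant=P2 | Status=ok) = 0.03/0.20 = 0.150000.
Difference = 0.06739.

0.06739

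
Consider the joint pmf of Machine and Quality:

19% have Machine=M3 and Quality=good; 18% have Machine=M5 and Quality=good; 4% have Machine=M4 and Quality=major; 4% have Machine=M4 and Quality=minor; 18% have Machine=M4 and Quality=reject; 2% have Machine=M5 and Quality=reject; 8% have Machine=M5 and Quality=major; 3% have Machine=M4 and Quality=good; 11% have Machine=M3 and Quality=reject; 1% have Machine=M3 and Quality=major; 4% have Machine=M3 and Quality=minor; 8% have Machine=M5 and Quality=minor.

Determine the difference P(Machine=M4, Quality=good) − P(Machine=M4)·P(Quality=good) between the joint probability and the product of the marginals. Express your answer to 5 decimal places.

-0.08600

P(Machine=M4) = 0.03 + 0.04 + 0.04 + 0.18 = 0.29.
P(Quality=good) = 0.19 + 0.03 + 0.18 = 0.40.
P(Machine=M4, Quality=good) − P(Machine=M4)P(Quality=good) = 0.03 − 0.29×0.40 = -0.08600.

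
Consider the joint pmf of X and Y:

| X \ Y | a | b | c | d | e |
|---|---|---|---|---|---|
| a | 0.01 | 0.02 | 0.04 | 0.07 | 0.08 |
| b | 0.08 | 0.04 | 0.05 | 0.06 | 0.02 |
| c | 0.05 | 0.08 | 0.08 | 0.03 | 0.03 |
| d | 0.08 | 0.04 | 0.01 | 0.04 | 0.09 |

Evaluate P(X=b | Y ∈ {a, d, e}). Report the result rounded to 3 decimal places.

0.250

P(Y=a) = 0.01 + 0.08 + 0.05 + 0.08 = 0.22.
P(Y=d) = 0.07 + 0.06 + 0.03 + 0.04 = 0.20.
P(Y=e) = 0.08 + 0.02 + 0.03 + 0.09 = 0.22.
P(Y ∈ {a, d, e}) = 0.22 + 0.20 + 0.22 = 0.64; P(X=b, Y ∈ {a, d, e}) = 0.08 + 0.06 + 0.02 = 0.16.
P(X=b | Y ∈ {a, d, e}) = 0.16/0.64 = 0.250.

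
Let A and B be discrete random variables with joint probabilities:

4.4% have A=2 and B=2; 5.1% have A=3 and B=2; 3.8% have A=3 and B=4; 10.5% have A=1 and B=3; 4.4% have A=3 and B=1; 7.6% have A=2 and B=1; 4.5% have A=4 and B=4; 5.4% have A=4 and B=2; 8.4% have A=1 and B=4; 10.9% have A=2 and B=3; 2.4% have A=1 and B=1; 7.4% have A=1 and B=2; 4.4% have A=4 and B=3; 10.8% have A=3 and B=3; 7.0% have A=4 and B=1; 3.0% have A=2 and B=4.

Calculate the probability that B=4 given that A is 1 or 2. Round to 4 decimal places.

0.2088

P(A=1) = 0.024 + 0.074 + 0.105 + 0.084 = 0.287.
P(A=2) = 0.076 + 0.044 + 0.109 + 0.030 = 0.259.
P(A ∈ {1, 2}) = 0.287 + 0.259 = 0.546; P(B=4, A ∈ {1, 2}) = 0.084 + 0.030 = 0.114.
P(B=4 | A ∈ {1, 2}) = 0.114/0.546 = 0.2088.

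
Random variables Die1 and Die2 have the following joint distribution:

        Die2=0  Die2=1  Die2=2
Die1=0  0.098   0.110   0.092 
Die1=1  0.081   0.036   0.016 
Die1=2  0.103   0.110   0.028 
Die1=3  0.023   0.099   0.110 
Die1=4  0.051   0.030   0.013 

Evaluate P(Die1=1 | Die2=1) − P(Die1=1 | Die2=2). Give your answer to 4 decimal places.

0.0317

P(Die2=1) = 0.110 + 0.036 + 0.110 + 0.099 + 0.030 = 0.385; P(Die1=1 | Die2=1) = 0.036/0.385 = 0.09351.
P(Die2=2) = 0.092 + 0.016 + 0.028 + 0.110 + 0.013 = 0.259; P(Die1=1 | Die2=2) = 0.016/0.259 = 0.06178.
Difference = 0.0317.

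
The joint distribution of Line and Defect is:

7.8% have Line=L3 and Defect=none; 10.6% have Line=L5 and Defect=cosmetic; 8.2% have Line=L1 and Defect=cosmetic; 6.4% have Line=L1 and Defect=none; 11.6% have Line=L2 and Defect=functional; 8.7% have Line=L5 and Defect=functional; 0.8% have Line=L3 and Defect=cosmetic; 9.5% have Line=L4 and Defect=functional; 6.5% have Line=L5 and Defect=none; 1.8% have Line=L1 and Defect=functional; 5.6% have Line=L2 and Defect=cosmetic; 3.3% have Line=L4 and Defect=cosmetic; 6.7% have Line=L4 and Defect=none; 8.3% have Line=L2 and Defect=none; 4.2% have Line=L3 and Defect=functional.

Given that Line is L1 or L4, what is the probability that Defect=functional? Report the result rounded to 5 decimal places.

0.31476

P(Line=L1) = 0.064 + 0.082 + 0.018 = 0.164.
P(Line=L4) = 0.067 + 0.033 + 0.095 = 0.195.
P(Line ∈ {L1, L4}) = 0.164 + 0.195 = 0.359; P(Defect=functional, Line ∈ {L1, L4}) = 0.018 + 0.095 = 0.113.
P(Defect=functional | Line ∈ {L1, L4}) = 0.113/0.359 = 0.31476.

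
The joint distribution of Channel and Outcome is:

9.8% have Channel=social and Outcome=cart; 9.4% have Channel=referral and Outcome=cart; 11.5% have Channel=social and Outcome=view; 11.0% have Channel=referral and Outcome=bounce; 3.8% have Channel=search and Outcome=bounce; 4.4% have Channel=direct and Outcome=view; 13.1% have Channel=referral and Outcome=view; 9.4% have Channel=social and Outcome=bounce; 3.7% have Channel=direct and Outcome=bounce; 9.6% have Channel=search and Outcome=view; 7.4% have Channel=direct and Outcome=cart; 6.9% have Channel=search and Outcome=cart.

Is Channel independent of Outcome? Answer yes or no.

no

P(Channel=direct) = 0.155 and P(Outcome=cart) = 0.335, so their product is 0.05193, but P(Channel=direct, Outcome=cart) = 0.074. Since these differ, Channel and Outcome are not independent.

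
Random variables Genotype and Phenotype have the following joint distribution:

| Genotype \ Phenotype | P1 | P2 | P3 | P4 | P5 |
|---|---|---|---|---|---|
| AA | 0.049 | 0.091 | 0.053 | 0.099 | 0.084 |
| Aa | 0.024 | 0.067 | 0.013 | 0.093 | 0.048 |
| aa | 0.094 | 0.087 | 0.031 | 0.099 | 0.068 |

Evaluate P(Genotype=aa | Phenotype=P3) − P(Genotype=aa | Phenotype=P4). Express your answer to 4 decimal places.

P(Phenotype=P3) = 0.053 + 0.013 + 0.031 = 0.097; P(Genotype=aa | Phenotype=P3) = 0.031/0.097 = 0.31959.
P(Phenotype=P4) = 0.099 + 0.093 + 0.099 = 0.291; P(Genotype=aa | Phenotype=P4) = 0.099/0.291 = 0.34021.
Difference = -0.0206.

-0.0206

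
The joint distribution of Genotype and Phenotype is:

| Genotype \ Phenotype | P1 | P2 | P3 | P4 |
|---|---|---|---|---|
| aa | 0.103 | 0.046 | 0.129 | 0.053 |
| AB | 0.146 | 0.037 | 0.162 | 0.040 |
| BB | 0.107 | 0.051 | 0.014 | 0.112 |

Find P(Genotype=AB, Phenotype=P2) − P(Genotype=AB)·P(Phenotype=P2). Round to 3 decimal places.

-0.015

P(Genotype=AB) = 0.146 + 0.037 + 0.162 + 0.040 = 0.385.
P(Phenotype=P2) = 0.046 + 0.037 + 0.051 = 0.134.
P(Genotype=AB, Phenotype=P2) − P(Genotype=AB)P(Phenotype=P2) = 0.037 − 0.385×0.134 = -0.015.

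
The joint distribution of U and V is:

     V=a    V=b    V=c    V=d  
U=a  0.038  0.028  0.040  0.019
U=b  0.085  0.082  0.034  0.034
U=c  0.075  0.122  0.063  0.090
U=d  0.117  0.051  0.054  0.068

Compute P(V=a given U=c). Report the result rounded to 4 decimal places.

0.2143

P(U=c) = 0.075 + 0.122 + 0.063 + 0.090 = 0.350.
P(V=a | U=c) = 0.075/0.350 = 0.2143.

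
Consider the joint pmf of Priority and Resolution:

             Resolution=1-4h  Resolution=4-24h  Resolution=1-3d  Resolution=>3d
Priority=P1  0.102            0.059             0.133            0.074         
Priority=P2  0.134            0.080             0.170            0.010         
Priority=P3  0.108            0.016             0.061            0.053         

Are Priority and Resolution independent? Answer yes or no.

no

P(Priority=P2) = 0.394 and P(Resolution=>3d) = 0.137, so their product is 0.05398, but P(Priority=P2, Resolution=>3d) = 0.010. Since these differ, Priority and Resolution are not independent.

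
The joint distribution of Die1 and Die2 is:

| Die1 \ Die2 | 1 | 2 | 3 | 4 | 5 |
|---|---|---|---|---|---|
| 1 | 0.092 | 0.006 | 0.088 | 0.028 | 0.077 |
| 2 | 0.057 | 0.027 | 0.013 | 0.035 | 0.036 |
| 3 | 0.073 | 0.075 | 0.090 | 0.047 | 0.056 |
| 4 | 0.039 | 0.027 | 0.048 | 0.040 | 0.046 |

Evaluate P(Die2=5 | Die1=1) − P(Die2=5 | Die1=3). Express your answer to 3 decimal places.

P(Die1=1) = 0.092 + 0.006 + 0.088 + 0.028 + 0.077 = 0.291; P(Die2=5 | Die1=1) = 0.077/0.291 = 0.2646.
P(Die1=3) = 0.073 + 0.075 + 0.090 + 0.047 + 0.056 = 0.341; P(Die2=5 | Die1=3) = 0.056/0.341 = 0.1642.
Difference = 0.100.

0.100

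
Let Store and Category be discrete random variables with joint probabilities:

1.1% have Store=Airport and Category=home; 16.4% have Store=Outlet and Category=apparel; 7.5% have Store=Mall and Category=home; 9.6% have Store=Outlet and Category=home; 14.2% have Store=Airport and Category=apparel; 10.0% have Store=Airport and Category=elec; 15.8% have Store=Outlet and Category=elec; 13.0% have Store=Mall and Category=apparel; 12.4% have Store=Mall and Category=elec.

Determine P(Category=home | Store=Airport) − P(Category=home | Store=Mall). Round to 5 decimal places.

-0.18449

P(Store=Airport) = 0.142 + 0.100 + 0.011 = 0.253; P(Category=home | Store=Airport) = 0.011/0.253 = 0.043478.
P(Store=Mall) = 0.130 + 0.124 + 0.075 = 0.329; P(Category=home | Store=Mall) = 0.075/0.329 = 0.227964.
Difference = -0.18449.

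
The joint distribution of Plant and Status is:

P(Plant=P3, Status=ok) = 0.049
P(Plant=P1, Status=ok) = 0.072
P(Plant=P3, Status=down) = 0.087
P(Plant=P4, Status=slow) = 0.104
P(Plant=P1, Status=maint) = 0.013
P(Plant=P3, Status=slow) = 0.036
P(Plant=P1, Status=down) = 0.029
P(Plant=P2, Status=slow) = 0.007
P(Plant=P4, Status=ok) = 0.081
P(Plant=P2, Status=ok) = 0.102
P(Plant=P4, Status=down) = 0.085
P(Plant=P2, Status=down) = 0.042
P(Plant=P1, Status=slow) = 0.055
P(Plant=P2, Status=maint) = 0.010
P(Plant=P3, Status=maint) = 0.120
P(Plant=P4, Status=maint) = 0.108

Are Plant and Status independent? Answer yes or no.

P(Plant=P2) = 0.161 and P(Status=ok) = 0.304, so their product is 0.04894, but P(Plant=P2, Status=ok) = 0.102. Since these differ, Plant and Status are not independent.

no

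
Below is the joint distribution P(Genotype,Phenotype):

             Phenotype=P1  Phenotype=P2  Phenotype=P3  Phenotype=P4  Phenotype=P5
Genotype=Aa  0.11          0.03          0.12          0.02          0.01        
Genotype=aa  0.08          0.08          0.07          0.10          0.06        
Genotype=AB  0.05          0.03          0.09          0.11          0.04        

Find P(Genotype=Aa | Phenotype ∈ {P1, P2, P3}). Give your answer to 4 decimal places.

P(Phenotype=P1) = 0.11 + 0.08 + 0.05 = 0.24.
P(Phenotype=P2) = 0.03 + 0.08 + 0.03 = 0.14.
P(Phenotype=P3) = 0.12 + 0.07 + 0.09 = 0.28.
P(Phenotype ∈ {P1, P2, P3}) = 0.24 + 0.14 + 0.28 = 0.66; P(Genotype=Aa, Phenotype ∈ {P1, P2, P3}) = 0.11 + 0.03 + 0.12 = 0.26.
P(Genotype=Aa | Phenotype ∈ {P1, P2, P3}) = 0.26/0.66 = 0.3939.

0.3939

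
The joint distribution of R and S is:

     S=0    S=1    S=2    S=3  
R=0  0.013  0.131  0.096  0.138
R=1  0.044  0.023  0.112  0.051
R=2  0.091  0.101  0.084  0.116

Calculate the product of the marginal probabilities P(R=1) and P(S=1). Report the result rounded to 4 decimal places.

0.0587

P(R=1) = 0.044 + 0.023 + 0.112 + 0.051 = 0.230.
P(S=1) = 0.131 + 0.023 + 0.101 = 0.255.
Product: 0.230 × 0.255 = 0.0587.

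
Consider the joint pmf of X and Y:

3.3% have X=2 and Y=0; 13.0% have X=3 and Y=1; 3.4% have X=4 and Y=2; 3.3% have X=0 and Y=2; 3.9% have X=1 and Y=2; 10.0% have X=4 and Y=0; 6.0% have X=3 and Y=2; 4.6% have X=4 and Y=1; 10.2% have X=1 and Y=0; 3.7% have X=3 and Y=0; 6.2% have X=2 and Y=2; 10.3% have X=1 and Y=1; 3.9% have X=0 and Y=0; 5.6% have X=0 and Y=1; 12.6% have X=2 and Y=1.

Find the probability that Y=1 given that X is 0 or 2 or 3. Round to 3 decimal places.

0.542

P(X=0) = 0.039 + 0.056 + 0.033 = 0.128.
P(X=2) = 0.033 + 0.126 + 0.062 = 0.221.
P(X=3) = 0.037 + 0.130 + 0.060 = 0.227.
P(X ∈ {0, 2, 3}) = 0.128 + 0.221 + 0.227 = 0.576; P(Y=1, X ∈ {0, 2, 3}) = 0.056 + 0.126 + 0.130 = 0.312.
P(Y=1 | X ∈ {0, 2, 3}) = 0.312/0.576 = 0.542.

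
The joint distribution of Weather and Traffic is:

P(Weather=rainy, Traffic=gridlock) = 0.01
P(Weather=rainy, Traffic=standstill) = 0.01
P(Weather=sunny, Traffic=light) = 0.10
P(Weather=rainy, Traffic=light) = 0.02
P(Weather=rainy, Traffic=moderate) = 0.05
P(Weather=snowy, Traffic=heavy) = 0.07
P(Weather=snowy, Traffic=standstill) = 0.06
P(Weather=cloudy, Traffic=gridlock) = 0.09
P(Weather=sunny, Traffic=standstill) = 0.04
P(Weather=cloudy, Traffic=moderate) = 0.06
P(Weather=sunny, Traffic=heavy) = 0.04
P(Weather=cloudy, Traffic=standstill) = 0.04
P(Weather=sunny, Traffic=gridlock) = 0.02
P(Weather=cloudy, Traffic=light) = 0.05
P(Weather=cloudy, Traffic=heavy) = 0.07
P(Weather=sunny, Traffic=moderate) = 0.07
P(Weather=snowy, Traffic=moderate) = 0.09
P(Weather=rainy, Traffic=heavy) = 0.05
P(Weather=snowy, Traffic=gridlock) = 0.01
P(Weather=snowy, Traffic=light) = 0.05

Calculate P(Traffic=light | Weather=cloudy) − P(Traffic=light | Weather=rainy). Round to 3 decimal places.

0.018

P(Weather=cloudy) = 0.05 + 0.06 + 0.07 + 0.09 + 0.04 = 0.31; P(Traffic=light | Weather=cloudy) = 0.05/0.31 = 0.1613.
P(Weather=rainy) = 0.02 + 0.05 + 0.05 + 0.01 + 0.01 = 0.14; P(Traffic=light | Weather=rainy) = 0.02/0.14 = 0.1429.
Difference = 0.018.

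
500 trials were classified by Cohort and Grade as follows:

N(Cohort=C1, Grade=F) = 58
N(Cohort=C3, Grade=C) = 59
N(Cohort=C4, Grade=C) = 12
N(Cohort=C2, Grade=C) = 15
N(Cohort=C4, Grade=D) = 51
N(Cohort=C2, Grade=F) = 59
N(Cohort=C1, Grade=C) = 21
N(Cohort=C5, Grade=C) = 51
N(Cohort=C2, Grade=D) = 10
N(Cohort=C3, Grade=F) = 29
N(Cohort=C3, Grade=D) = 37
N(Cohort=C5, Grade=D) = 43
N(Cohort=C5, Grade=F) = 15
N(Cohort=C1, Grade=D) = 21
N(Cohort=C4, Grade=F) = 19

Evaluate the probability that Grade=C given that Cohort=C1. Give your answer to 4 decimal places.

0.2100

Total with Cohort=C1: 21 + 21 + 58 = 100.
P(Grade=C | Cohort=C1) = 21/100 = 0.2100.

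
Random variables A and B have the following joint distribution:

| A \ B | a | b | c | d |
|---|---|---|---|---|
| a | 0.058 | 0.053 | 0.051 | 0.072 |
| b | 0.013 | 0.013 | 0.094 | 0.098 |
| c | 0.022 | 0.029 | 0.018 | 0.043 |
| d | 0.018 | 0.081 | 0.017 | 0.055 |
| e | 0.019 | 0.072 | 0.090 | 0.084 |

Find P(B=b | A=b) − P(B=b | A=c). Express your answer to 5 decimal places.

-0.19930

P(A=b) = 0.013 + 0.013 + 0.094 + 0.098 = 0.218; P(B=b | A=b) = 0.013/0.218 = 0.059633.
P(A=c) = 0.022 + 0.029 + 0.018 + 0.043 = 0.112; P(B=b | A=c) = 0.029/0.112 = 0.258929.
Difference = -0.19930.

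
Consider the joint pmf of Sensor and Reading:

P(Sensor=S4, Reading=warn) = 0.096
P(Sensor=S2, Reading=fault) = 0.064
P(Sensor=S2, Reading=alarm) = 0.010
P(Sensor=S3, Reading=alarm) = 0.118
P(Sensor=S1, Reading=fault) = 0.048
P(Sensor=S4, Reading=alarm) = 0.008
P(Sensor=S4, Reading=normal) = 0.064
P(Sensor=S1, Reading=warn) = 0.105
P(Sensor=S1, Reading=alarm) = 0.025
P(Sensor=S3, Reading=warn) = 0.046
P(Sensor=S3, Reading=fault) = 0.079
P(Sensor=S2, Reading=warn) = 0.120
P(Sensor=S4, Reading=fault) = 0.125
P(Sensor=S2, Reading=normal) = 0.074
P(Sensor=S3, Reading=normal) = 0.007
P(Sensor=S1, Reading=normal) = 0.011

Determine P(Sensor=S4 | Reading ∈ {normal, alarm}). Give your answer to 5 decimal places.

0.22713

P(Reading=normal) = 0.011 + 0.074 + 0.007 + 0.064 = 0.156.
P(Reading=alarm) = 0.025 + 0.010 + 0.118 + 0.008 = 0.161.
P(Reading ∈ {normal, alarm}) = 0.156 + 0.161 = 0.317; P(Sensor=S4, Reading ∈ {normal, alarm}) = 0.064 + 0.008 = 0.072.
P(Sensor=S4 | Reading ∈ {normal, alarm}) = 0.072/0.317 = 0.22713.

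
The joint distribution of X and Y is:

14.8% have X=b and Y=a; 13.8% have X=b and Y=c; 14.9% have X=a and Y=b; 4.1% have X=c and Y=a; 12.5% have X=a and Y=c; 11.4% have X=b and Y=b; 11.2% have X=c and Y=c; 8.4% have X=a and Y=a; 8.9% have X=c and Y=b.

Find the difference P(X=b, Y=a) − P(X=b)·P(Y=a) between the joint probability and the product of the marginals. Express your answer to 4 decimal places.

P(X=b) = 0.148 + 0.114 + 0.138 = 0.400.
P(Y=a) = 0.084 + 0.148 + 0.041 = 0.273.
P(X=b, Y=a) − P(X=b)P(Y=a) = 0.148 − 0.400×0.273 = 0.0388.

0.0388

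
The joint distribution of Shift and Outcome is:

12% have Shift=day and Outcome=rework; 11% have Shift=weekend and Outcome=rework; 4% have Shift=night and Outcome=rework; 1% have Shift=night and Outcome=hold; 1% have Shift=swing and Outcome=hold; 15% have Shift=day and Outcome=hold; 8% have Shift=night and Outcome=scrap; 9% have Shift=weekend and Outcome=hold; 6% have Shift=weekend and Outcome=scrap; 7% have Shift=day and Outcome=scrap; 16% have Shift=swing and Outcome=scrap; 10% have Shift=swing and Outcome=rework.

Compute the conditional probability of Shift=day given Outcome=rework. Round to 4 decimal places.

0.3243

P(Outcome=rework) = 0.12 + 0.10 + 0.04 + 0.11 = 0.37.
P(Shift=day | Outcome=rework) = 0.12/0.37 = 0.3243.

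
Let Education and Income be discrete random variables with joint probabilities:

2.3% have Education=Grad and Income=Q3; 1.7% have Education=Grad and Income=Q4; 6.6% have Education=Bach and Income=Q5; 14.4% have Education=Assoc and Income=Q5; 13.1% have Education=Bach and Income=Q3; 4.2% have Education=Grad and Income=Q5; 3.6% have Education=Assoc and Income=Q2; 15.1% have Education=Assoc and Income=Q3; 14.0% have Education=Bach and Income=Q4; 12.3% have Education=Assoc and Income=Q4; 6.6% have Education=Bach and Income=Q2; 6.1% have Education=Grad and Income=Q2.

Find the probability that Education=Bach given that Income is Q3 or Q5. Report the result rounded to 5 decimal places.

P(Income=Q3) = 0.151 + 0.131 + 0.023 = 0.305.
P(Income=Q5) = 0.144 + 0.066 + 0.042 = 0.252.
P(Income ∈ {Q3, Q5}) = 0.305 + 0.252 = 0.557; P(Education=Bach, Income ∈ {Q3, Q5}) = 0.131 + 0.066 = 0.197.
P(Education=Bach | Income ∈ {Q3, Q5}) = 0.197/0.557 = 0.35368.

0.35368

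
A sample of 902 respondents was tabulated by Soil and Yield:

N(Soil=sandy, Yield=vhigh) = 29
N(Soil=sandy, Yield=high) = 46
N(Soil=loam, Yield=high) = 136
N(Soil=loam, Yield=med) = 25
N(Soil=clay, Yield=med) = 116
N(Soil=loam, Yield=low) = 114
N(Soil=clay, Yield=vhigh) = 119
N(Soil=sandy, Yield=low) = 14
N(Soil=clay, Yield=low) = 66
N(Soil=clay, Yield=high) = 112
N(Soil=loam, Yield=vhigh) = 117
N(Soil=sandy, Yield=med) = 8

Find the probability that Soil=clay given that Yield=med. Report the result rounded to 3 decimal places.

Total with Yield=med: 8 + 25 + 116 = 149.
P(Soil=clay | Yield=med) = 116/149 = 0.779.

0.779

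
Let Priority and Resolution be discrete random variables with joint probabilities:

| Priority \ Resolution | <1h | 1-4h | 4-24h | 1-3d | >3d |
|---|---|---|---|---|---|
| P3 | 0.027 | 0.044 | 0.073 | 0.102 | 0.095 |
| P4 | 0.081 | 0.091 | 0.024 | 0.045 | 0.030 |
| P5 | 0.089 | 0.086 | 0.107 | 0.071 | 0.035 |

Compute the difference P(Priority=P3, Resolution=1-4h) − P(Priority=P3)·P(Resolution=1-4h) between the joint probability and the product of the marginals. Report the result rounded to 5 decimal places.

P(Priority=P3) = 0.027 + 0.044 + 0.073 + 0.102 + 0.095 = 0.341.
P(Resolution=1-4h) = 0.044 + 0.091 + 0.086 = 0.221.
P(Priority=P3, Resolution=1-4h) − P(Priority=P3)P(Resolution=1-4h) = 0.044 − 0.341×0.221 = -0.03136.

-0.03136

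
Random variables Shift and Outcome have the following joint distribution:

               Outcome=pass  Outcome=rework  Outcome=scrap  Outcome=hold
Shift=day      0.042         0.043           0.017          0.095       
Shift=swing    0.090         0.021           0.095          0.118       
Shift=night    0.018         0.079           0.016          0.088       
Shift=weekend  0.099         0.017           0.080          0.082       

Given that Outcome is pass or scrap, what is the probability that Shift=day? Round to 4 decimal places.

0.1291

P(Outcome=pass) = 0.042 + 0.090 + 0.018 + 0.099 = 0.249.
P(Outcome=scrap) = 0.017 + 0.095 + 0.016 + 0.080 = 0.208.
P(Outcome ∈ {pass, scrap}) = 0.249 + 0.208 = 0.457; P(Shift=day, Outcome ∈ {pass, scrap}) = 0.042 + 0.017 = 0.059.
P(Shift=day | Outcome ∈ {pass, scrap}) = 0.059/0.457 = 0.1291.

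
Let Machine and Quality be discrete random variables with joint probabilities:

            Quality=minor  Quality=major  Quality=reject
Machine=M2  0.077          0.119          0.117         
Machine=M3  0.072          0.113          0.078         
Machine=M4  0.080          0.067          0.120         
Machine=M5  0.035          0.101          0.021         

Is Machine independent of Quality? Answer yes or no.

no

P(Machine=M4) = 0.267 and P(Quality=major) = 0.400, so their product is 0.10680, but P(Machine=M4, Quality=major) = 0.067. Since these differ, Machine and Quality are not independent.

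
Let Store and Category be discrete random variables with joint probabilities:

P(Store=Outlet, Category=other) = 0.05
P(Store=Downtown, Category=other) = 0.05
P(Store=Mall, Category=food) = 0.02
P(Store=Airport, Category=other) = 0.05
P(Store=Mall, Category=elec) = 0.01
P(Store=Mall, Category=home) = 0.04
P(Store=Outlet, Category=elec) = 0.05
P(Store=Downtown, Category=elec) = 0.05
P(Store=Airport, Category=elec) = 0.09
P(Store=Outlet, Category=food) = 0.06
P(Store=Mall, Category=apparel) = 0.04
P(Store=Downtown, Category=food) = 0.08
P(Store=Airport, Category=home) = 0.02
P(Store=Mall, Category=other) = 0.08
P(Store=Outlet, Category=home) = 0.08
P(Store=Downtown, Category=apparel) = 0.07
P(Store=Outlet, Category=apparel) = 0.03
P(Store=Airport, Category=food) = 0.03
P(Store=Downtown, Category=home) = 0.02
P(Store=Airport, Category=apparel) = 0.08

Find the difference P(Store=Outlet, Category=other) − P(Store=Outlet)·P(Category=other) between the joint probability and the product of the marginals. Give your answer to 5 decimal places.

P(Store=Outlet) = 0.06 + 0.03 + 0.05 + 0.08 + 0.05 = 0.27.
P(Category=other) = 0.05 + 0.08 + 0.05 + 0.05 = 0.23.
P(Store=Outlet, Category=other) − P(Store=Outlet)P(Category=other) = 0.05 − 0.27×0.23 = -0.01210.

-0.01210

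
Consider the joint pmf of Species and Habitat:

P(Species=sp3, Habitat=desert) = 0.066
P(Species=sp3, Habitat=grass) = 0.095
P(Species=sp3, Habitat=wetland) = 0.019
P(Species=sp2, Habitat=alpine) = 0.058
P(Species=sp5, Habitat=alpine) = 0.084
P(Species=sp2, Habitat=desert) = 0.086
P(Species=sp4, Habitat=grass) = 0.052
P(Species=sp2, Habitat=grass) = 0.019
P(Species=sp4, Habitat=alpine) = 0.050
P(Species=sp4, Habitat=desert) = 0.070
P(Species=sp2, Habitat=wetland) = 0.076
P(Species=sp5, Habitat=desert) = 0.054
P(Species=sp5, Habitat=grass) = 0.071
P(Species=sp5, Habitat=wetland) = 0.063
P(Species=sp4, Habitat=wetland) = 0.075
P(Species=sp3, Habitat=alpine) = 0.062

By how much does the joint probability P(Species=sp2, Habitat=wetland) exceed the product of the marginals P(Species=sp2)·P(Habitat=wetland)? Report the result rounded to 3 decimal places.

0.020

P(Species=sp2) = 0.019 + 0.076 + 0.086 + 0.058 = 0.239.
P(Habitat=wetland) = 0.076 + 0.019 + 0.075 + 0.063 = 0.233.
P(Species=sp2, Habitat=wetland) − P(Species=sp2)P(Habitat=wetland) = 0.076 − 0.239×0.233 = 0.020.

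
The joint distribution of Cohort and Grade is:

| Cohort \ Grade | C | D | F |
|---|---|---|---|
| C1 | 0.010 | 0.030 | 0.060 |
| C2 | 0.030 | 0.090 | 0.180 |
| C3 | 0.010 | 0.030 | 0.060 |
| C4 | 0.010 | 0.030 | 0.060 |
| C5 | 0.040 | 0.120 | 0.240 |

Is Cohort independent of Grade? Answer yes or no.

yes

Every cell satisfies P(Cohort,Grade) = P(Cohort)·P(Grade). For instance P(Cohort=C4) = 0.100, P(Grade=D) = 0.300, and 0.100×0.300 = 0.030 matches the joint entry. So Cohort and Grade are independent.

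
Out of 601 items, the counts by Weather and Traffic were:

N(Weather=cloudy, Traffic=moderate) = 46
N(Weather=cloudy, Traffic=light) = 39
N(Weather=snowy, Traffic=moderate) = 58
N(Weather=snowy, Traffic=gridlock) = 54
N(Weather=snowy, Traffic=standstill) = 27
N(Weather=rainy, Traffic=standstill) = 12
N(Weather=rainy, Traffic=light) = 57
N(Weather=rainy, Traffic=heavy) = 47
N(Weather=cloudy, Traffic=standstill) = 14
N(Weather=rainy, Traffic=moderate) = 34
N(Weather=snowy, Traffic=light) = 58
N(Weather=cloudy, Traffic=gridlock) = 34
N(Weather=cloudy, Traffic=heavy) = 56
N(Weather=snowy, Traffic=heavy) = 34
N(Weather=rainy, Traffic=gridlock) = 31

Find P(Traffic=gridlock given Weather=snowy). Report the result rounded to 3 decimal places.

Total with Weather=snowy: 58 + 58 + 34 + 54 + 27 = 231.
P(Traffic=gridlock | Weather=snowy) = 54/231 = 0.234.

0.234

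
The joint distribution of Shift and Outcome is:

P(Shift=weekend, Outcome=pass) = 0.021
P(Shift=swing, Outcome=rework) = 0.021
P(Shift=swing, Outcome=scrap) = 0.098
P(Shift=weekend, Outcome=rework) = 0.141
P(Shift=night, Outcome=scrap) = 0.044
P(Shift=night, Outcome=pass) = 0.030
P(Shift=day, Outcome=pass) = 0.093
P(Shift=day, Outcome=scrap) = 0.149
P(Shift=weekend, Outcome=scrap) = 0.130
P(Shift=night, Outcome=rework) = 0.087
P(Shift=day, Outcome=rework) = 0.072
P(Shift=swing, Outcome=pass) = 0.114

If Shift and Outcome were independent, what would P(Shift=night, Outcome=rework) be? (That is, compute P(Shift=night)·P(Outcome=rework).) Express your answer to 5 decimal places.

P(Shift=night) = 0.030 + 0.087 + 0.044 = 0.161.
P(Outcome=rework) = 0.072 + 0.021 + 0.087 + 0.141 = 0.321.
Product: 0.161 × 0.321 = 0.05168.

0.05168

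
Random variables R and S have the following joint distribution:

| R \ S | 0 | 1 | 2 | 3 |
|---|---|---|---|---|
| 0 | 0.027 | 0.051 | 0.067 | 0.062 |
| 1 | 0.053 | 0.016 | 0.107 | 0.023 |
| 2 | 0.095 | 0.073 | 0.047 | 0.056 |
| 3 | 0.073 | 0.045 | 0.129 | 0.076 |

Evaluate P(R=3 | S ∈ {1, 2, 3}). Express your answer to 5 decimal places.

P(S=1) = 0.051 + 0.016 + 0.073 + 0.045 = 0.185.
P(S=2) = 0.067 + 0.107 + 0.047 + 0.129 = 0.350.
P(S=3) = 0.062 + 0.023 + 0.056 + 0.076 = 0.217.
P(S ∈ {1, 2, 3}) = 0.185 + 0.350 + 0.217 = 0.752; P(R=3, S ∈ {1, 2, 3}) = 0.045 + 0.129 + 0.076 = 0.250.
P(R=3 | S ∈ {1, 2, 3}) = 0.250/0.752 = 0.33245.

0.33245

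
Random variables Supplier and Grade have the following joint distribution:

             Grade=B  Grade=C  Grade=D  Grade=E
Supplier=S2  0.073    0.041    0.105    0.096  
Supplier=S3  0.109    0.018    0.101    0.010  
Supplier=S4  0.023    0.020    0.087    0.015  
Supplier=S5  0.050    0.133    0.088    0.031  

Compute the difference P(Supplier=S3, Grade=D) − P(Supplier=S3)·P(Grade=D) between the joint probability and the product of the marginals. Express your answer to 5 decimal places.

0.01032

P(Supplier=S3) = 0.109 + 0.018 + 0.101 + 0.010 = 0.238.
P(Grade=D) = 0.105 + 0.101 + 0.087 + 0.088 = 0.381.
P(Supplier=S3, Grade=D) − P(Supplier=S3)P(Grade=D) = 0.101 − 0.238×0.381 = 0.01032.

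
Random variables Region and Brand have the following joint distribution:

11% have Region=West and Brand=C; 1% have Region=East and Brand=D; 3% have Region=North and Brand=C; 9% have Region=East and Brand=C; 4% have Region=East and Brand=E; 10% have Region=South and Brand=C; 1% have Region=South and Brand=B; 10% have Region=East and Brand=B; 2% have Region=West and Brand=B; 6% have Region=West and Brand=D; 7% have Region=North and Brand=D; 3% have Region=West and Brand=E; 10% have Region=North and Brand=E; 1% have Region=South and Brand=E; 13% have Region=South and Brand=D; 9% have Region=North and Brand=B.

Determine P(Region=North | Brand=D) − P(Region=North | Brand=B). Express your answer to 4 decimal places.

P(Brand=D) = 0.07 + 0.13 + 0.01 + 0.06 = 0.27; P(Region=North | Brand=D) = 0.07/0.27 = 0.25926.
P(Brand=B) = 0.09 + 0.01 + 0.10 + 0.02 = 0.22; P(Region=North | Brand=B) = 0.09/0.22 = 0.40909.
Difference = -0.1498.

-0.1498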